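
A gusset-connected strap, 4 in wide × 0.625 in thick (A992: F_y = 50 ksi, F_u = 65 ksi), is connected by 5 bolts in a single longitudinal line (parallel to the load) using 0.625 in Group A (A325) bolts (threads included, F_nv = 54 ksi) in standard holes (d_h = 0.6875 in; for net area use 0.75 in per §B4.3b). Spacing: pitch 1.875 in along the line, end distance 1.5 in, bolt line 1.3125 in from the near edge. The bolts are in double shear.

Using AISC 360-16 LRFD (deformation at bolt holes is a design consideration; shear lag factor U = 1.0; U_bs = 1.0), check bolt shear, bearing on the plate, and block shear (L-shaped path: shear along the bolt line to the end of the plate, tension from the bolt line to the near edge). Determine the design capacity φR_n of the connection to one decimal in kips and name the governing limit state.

Bolt shear: A_b = π(0.625)²/4 = 0.3068 in². φR_n = 0.75 × 54 × 0.3068 × 5 × 2 = 124.3 kips.
Bearing (0.625 in plate, F_u = 65 ksi): end bolts L_c = 1.5 − 0.6875/2 = 1.15625, R_n = min(1.2×1.15625×0.625×65, 2.4×0.625×0.625×65) = 56.367 kips/bolt; interior L_c = 1.875 − 0.6875 = 1.1875, R_n = 57.891 kips/bolt. φR_n = 0.75 × (1×56.367 + 4×57.891) = 215.9 kips.
Block shear: shear path 1×[1.5+4×1.875] = 1×9 in, A_gv = 5.625, A_nv = 1×(9 − 4.5×0.75)×0.625 = 3.5156 in²; tension to near edge: (1.3125 − 0.5×0.75)×0.625 = 0.58594 in². R_n = min(0.6×65×3.5156, 0.6×50×5.625) + 1.0×65×0.58594 = min(137.11, 168.75) + 38.086 = 175.2 kips. φR_n = 0.75 × 175.2 = 131.4 kips.
Governing: min(124.3, 215.9, 131.4) = 124.3 kips → bolt shear.

124.3 kips (bolt shear governs)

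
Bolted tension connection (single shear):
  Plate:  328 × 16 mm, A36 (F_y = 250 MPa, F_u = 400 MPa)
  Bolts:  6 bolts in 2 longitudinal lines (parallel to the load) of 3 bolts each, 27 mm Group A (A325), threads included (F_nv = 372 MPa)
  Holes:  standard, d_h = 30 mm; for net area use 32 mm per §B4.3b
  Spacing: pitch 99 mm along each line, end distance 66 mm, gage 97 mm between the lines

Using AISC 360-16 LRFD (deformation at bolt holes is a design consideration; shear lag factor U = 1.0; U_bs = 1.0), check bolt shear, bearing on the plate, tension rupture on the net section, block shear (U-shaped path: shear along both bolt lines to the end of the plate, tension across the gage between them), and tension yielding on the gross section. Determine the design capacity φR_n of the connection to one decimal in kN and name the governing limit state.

Bolt shear: A_b = π(27)²/4 = 572.56 mm². φR_n = 0.75 × 372 × 572.56 × 6 × 1 = 958.5 kN.
Bearing (16 mm plate, F_u = 400 MPa): end bolts L_c = 66 − 30/2 = 51, R_n = min(1.2×51×16×400, 2.4×27×16×400) = 391.68 kN/bolt; interior L_c = 99 − 30 = 69, R_n = 414.72 kN/bolt. φR_n = 0.75 × (2×391.68 + 4×414.72) = 1831.7 kN.
Tension rupture (net): A_n = (328 − 2×32)×16 = 4224 mm² (U = 1.0, A_e = A_n). φR_n = 0.75 × 400 × 4224 = 1267.2 kN.
Block shear: shear path 2×[66+2×99] = 2×264 mm, A_gv = 8448, A_nv = 2×(264 − 2.5×32)×16 = 5888 mm²; tension across gage: (97 − 1×32)×16 = 1040 mm². R_n = min(0.6×400×5888, 0.6×250×8448) + 1.0×400×1040 = min(1413.1, 1267.2) + 416 = 1683.2 kN. φR_n = 0.75 × 1683.2 = 1262.4 kN.
Tension yield (gross): A_g = 328×16 = 5248 mm². φR_n = 0.90 × 250 × 5248 = 1180.8 kN.
Governing: min(958.5, 1831.7, 1267.2, 1262.4, 1180.8) = 958.5 kN → bolt shear.

958.5 kN (bolt shear governs)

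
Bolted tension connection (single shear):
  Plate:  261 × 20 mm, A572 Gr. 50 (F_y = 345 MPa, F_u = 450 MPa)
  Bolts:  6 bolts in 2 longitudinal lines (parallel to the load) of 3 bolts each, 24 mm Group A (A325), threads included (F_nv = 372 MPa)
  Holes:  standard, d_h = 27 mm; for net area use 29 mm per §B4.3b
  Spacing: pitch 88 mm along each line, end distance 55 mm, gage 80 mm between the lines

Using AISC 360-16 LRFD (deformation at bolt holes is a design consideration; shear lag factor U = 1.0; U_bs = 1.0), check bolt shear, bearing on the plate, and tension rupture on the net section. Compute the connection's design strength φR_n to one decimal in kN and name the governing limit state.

Bolt shear: A_b = π(24)²/4 = 452.39 mm². φR_n = 0.75 × 372 × 452.39 × 6 × 1 = 757.3 kN.
Bearing (20 mm plate, F_u = 450 MPa): end bolts L_c = 55 − 27/2 = 41.5, R_n = min(1.2×41.5×20×450, 2.4×24×20×450) = 448.2 kN/bolt; interior L_c = 88 − 27 = 61, R_n = 518.4 kN/bolt. φR_n = 0.75 × (2×448.2 + 4×518.4) = 2227.5 kN.
Tension rupture (net): A_n = (261 − 2×29)×20 = 4060 mm² (U = 1.0, A_e = A_n). φR_n = 0.75 × 450 × 4060 = 1370.3 kN.
Governing: min(757.3, 2227.5, 1370.3) = 757.3 kN → bolt shear.

757.3 kN (bolt shear governs)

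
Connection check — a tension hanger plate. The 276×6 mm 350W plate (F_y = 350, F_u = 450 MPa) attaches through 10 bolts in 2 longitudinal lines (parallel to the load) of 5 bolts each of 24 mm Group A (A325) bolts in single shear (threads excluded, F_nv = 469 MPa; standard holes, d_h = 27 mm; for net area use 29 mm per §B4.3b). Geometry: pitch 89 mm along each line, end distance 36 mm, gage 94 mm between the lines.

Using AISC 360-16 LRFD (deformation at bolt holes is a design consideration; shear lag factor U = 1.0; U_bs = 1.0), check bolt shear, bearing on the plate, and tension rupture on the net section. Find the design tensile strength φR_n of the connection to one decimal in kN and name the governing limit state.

441.5 kN (net-section rupture governs)

Bolt shear: A_b = π(24)²/4 = 452.39 mm². φR_n = 0.75 × 469 × 452.39 × 10 × 1 = 1591.3 kN.
Bearing (6 mm plate, F_u = 450 MPa): end bolts L_c = 36 − 27/2 = 22.5, R_n = min(1.2×22.5×6×450, 2.4×24×6×450) = 72.9 kN/bolt; interior L_c = 89 − 27 = 62, R_n = 155.52 kN/bolt. φR_n = 0.75 × (2×72.9 + 8×155.52) = 1042.5 kN.
Tension rupture (net): A_n = (276 − 2×29)×6 = 1308 mm² (U = 1.0, A_e = A_n). φR_n = 0.75 × 450 × 1308 = 441.5 kN.
Governing: min(1591.3, 1042.5, 441.5) = 441.5 kN → net-section rupture.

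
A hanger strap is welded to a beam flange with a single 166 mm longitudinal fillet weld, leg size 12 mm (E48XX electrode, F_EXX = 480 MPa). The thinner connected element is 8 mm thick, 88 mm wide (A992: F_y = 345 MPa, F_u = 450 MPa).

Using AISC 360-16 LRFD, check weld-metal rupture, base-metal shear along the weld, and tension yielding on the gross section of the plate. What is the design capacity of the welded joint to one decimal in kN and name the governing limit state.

218.6 kN (gross-section yield governs)

Weld metal: throat = 0.707×12 = 8.484 mm, L = 166 mm. φR_n = 0.75 × 0.6 × 480 × 8.484 × 166 = 304.2 kN.
Base metal shear (8 mm plate): yield φR_n = 1.0×0.6×345×8×166 = 274.9 kN; rupture φR_n = 0.75×0.6×450×8×166 = 268.9 kN; take 268.9 kN (rupture).
Tension yield (gross): A_g = 88×8 = 704 mm². φR_n = 0.90 × 345 × 704 = 218.6 kN.
Governing: min(304.2, 268.9, 218.6) = 218.6 kN → gross-section yield.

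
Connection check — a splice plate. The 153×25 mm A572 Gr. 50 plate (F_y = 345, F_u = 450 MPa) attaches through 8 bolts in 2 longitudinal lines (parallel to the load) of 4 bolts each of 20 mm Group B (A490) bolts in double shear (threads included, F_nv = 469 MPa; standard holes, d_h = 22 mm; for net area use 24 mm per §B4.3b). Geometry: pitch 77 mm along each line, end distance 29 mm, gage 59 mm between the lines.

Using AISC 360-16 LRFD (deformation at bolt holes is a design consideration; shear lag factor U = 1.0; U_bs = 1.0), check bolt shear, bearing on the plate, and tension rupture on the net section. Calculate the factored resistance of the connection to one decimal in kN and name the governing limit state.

Bolt shear: A_b = π(20)²/4 = 314.16 mm². φR_n = 0.75 × 469 × 314.16 × 8 × 2 = 1768.1 kN.
Bearing (25 mm plate, F_u = 450 MPa): end bolts L_c = 29 − 22/2 = 18, R_n = min(1.2×18×25×450, 2.4×20×25×450) = 243 kN/bolt; interior L_c = 77 − 22 = 55, R_n = 540 kN/bolt. φR_n = 0.75 × (2×243 + 6×540) = 2794.5 kN.
Tension rupture (net): A_n = (153 − 2×24)×25 = 2625 mm² (U = 1.0, A_e = A_n). φR_n = 0.75 × 450 × 2625 = 885.9 kN.
Governing: min(1768.1, 2794.5, 885.9) = 885.9 kN → net-section rupture.

885.9 kN (net-section rupture governs)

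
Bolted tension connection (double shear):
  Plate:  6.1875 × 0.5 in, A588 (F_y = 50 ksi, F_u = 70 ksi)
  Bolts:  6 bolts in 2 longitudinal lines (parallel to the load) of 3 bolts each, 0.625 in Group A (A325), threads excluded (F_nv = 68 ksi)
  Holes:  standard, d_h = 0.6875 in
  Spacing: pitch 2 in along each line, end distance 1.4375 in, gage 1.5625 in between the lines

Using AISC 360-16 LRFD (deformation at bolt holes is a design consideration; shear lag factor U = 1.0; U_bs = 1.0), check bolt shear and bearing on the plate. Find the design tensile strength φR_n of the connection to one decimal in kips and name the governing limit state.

187.8 kips (bolt shear governs)

Bolt shear: A_b = π(0.625)²/4 = 0.3068 in². φR_n = 0.75 × 68 × 0.3068 × 6 × 2 = 187.8 kips.
Bearing (0.5 in plate, F_u = 70 ksi): end bolts L_c = 1.4375 − 0.6875/2 = 1.09375, R_n = min(1.2×1.09375×0.5×70, 2.4×0.625×0.5×70) = 45.938 kips/bolt; interior L_c = 2 − 0.6875 = 1.3125, R_n = 52.5 kips/bolt. φR_n = 0.75 × (2×45.938 + 4×52.5) = 226.4 kips.
Governing: min(187.8, 226.4) = 187.8 kips → bolt shear.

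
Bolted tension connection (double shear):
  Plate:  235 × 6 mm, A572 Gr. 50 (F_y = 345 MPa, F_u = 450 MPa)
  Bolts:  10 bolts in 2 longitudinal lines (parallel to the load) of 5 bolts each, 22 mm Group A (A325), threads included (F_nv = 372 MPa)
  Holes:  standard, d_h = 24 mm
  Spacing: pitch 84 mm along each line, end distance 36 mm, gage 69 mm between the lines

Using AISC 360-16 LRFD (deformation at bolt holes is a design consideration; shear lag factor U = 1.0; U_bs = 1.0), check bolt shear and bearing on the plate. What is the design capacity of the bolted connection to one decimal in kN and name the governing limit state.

Bolt shear: A_b = π(22)²/4 = 380.13 mm². φR_n = 0.75 × 372 × 380.13 × 10 × 2 = 2121.1 kN.
Bearing (6 mm plate, F_u = 450 MPa): end bolts L_c = 36 − 24/2 = 24, R_n = min(1.2×24×6×450, 2.4×22×6×450) = 77.76 kN/bolt; interior L_c = 84 − 24 = 60, R_n = 142.56 kN/bolt. φR_n = 0.75 × (2×77.76 + 8×142.56) = 972.0 kN.
Governing: min(2121.1, 972.0) = 972.0 kN → bearing.

972.0 kN (bearing governs)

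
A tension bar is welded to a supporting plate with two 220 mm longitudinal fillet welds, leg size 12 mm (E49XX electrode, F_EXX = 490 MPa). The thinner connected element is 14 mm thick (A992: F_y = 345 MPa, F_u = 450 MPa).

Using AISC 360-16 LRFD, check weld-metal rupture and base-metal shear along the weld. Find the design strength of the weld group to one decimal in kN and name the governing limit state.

Weld metal: throat = 0.707×12 = 8.484 mm, L = 2×220 = 440 mm. φR_n = 0.75 × 0.6 × 490 × 8.484 × 440 = 823.1 kN.
Base metal shear (14 mm plate): yield φR_n = 1.0×0.6×345×14×440 = 1275.1 kN; rupture φR_n = 0.75×0.6×450×14×440 = 1247.4 kN; take 1247.4 kN (rupture).
Governing: min(823.1, 1247.4) = 823.1 kN → weld metal.

823.1 kN (weld metal governs)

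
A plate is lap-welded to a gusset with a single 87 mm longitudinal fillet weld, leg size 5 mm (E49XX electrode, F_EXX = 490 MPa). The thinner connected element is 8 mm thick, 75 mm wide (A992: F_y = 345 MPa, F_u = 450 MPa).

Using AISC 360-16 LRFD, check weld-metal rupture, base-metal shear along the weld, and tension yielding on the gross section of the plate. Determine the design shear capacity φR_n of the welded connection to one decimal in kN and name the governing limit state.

Weld metal: throat = 0.707×5 = 3.535 mm, L = 87 mm. φR_n = 0.75 × 0.6 × 490 × 3.535 × 87 = 67.8 kN.
Base metal shear (8 mm plate): yield φR_n = 1.0×0.6×345×8×87 = 144.1 kN; rupture φR_n = 0.75×0.6×450×8×87 = 140.9 kN; take 140.9 kN (rupture).
Tension yield (gross): A_g = 75×8 = 600 mm². φR_n = 0.90 × 345 × 600 = 186.3 kN.
Governing: min(67.8, 140.9, 186.3) = 67.8 kN → weld metal.

67.8 kN (weld metal governs)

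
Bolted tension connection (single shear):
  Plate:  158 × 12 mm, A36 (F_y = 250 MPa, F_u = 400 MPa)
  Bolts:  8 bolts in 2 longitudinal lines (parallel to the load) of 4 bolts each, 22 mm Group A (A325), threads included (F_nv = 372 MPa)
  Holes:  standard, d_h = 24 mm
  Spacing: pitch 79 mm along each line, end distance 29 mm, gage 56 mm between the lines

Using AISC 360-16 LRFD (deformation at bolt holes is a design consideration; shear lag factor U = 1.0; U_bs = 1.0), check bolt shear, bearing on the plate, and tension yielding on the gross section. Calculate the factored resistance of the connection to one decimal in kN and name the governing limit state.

426.6 kN (gross-section yield governs)

Bolt shear: A_b = π(22)²/4 = 380.13 mm². φR_n = 0.75 × 372 × 380.13 × 8 × 1 = 848.5 kN.
Bearing (12 mm plate, F_u = 400 MPa): end bolts L_c = 29 − 24/2 = 17, R_n = min(1.2×17×12×400, 2.4×22×12×400) = 97.92 kN/bolt; interior L_c = 79 − 24 = 55, R_n = 253.44 kN/bolt. φR_n = 0.75 × (2×97.92 + 6×253.44) = 1287.4 kN.
Tension yield (gross): A_g = 158×12 = 1896 mm². φR_n = 0.90 × 250 × 1896 = 426.6 kN.
Governing: min(848.5, 1287.4, 426.6) = 426.6 kN → gross-section yield.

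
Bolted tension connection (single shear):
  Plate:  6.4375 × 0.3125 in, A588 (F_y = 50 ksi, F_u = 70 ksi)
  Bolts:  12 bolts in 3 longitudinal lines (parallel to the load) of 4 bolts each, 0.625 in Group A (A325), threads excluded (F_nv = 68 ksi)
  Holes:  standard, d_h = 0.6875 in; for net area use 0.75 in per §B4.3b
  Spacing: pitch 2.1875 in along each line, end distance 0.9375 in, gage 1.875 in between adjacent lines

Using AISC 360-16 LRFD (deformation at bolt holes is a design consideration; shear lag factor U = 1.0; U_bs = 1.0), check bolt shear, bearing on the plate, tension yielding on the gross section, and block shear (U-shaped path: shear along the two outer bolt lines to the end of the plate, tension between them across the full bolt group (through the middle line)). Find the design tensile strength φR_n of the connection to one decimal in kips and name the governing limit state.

90.5 kips (gross-section yield governs)

Bolt shear: A_b = π(0.625)²/4 = 0.3068 in². φR_n = 0.75 × 68 × 0.3068 × 12 × 1 = 187.8 kips.
Bearing (0.3125 in plate, F_u = 70 ksi): end bolts L_c = 0.9375 − 0.6875/2 = 0.59375, R_n = min(1.2×0.59375×0.3125×70, 2.4×0.625×0.3125×70) = 15.586 kips/bolt; interior L_c = 2.1875 − 0.6875 = 1.5, R_n = 32.813 kips/bolt. φR_n = 0.75 × (3×15.586 + 9×32.813) = 256.6 kips.
Tension yield (gross): A_g = 6.4375×0.3125 = 2.0117 in². φR_n = 0.90 × 50 × 2.0117 = 90.5 kips.
Block shear: shear path 2×[0.9375+3×2.1875] = 2×7.5 in, A_gv = 4.6875, A_nv = 2×(7.5 − 3.5×0.75)×0.3125 = 3.0469 in²; tension across gage: (3.75 − 2×0.75)×0.3125 = 0.70313 in². R_n = min(0.6×70×3.0469, 0.6×50×4.6875) + 1.0×70×0.70313 = min(127.97, 140.63) + 49.219 = 177.19 kips. φR_n = 0.75 × 177.19 = 132.9 kips.
Governing: min(187.8, 256.6, 90.5, 132.9) = 90.5 kips → gross-section yield.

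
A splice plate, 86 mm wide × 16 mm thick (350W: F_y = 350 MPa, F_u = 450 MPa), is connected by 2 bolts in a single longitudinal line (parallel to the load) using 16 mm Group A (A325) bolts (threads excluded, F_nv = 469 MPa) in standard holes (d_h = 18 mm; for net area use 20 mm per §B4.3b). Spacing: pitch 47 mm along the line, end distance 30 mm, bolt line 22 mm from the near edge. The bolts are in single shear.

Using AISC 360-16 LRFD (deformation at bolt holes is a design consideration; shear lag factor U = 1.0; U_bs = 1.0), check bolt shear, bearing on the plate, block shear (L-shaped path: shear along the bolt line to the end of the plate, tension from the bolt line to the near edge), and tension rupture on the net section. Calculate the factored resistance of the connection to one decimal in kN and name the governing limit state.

Bolt shear: A_b = π(16)²/4 = 201.06 mm². φR_n = 0.75 × 469 × 201.06 × 2 × 1 = 141.4 kN.
Bearing (16 mm plate, F_u = 450 MPa): end bolts L_c = 30 − 18/2 = 21, R_n = min(1.2×21×16×450, 2.4×16×16×450) = 181.44 kN/bolt; interior L_c = 47 − 18 = 29, R_n = 250.56 kN/bolt. φR_n = 0.75 × (1×181.44 + 1×250.56) = 324.0 kN.
Block shear: shear path 1×[30+1×47] = 1×77 mm, A_gv = 1232, A_nv = 1×(77 − 1.5×20)×16 = 752 mm²; tension to near edge: (22 − 0.5×20)×16 = 192 mm². R_n = min(0.6×450×752, 0.6×350×1232) + 1.0×450×192 = min(203.04, 258.72) + 86.4 = 289.44 kN. φR_n = 0.75 × 289.44 = 217.1 kN.
Tension rupture (net): A_n = (86 − 1×20)×16 = 1056 mm² (U = 1.0, A_e = A_n). φR_n = 0.75 × 450 × 1056 = 356.4 kN.
Governing: min(141.4, 324.0, 217.1, 356.4) = 141.4 kN → bolt shear.

141.4 kN (bolt shear governs)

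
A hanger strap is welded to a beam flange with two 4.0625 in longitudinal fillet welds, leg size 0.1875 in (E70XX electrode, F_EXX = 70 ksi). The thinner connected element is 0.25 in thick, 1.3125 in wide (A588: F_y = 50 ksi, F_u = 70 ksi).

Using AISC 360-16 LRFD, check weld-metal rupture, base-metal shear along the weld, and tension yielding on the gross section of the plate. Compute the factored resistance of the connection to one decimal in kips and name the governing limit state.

Weld metal: throat = 0.707×0.1875 = 0.13256 in, L = 2×4.0625 = 8.125 in. φR_n = 0.75 × 0.6 × 70 × 0.13256 × 8.125 = 33.9 kips.
Base metal shear (0.25 in plate): yield φR_n = 1.0×0.6×50×0.25×8.125 = 60.9 kips; rupture φR_n = 0.75×0.6×70×0.25×8.125 = 64.0 kips; take 60.9 kips (yield).
Tension yield (gross): A_g = 1.3125×0.25 = 0.32813 in². φR_n = 0.90 × 50 × 0.32813 = 14.8 kips.
Governing: min(33.9, 60.9, 14.8) = 14.8 kips → gross-section yield.

14.8 kips (gross-section yield governs)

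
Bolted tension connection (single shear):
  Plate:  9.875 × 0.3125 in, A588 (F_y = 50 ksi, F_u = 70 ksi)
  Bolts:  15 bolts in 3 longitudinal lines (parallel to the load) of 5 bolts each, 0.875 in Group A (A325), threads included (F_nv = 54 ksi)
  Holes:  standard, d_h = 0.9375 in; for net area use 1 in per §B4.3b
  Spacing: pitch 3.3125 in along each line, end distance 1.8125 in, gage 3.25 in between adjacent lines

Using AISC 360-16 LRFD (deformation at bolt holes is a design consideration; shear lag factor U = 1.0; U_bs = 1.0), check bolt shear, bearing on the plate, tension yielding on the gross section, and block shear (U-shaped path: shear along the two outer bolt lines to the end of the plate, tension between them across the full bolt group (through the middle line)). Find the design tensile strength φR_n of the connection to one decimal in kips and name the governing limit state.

Bolt shear: A_b = π(0.875)²/4 = 0.60132 in². φR_n = 0.75 × 54 × 0.60132 × 15 × 1 = 365.3 kips.
Bearing (0.3125 in plate, F_u = 70 ksi): end bolts L_c = 1.8125 − 0.9375/2 = 1.34375, R_n = min(1.2×1.34375×0.3125×70, 2.4×0.875×0.3125×70) = 35.273 kips/bolt; interior L_c = 3.3125 − 0.9375 = 2.375, R_n = 45.938 kips/bolt. φR_n = 0.75 × (3×35.273 + 12×45.938) = 492.8 kips.
Tension yield (gross): A_g = 9.875×0.3125 = 3.0859 in². φR_n = 0.90 × 50 × 3.0859 = 138.9 kips.
Block shear: shear path 2×[1.8125+4×3.3125] = 2×15.0625 in, A_gv = 9.4141, A_nv = 2×(15.0625 − 4.5×1)×0.3125 = 6.6016 in²; tension across gage: (6.5 − 2×1)×0.3125 = 1.4063 in². R_n = min(0.6×70×6.6016, 0.6×50×9.4141) + 1.0×70×1.4063 = min(277.27, 282.42) + 98.441 = 375.71 kips. φR_n = 0.75 × 375.71 = 281.8 kips.
Governing: min(365.3, 492.8, 138.9, 281.8) = 138.9 kips → gross-section yield.

138.9 kips (gross-section yield governs)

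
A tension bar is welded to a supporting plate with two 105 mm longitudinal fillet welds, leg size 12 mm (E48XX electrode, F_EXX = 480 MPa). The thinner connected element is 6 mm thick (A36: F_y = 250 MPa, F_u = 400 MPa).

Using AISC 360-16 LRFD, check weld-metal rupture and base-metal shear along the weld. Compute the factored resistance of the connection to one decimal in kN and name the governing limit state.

189.0 kN (base-metal shear governs)

Weld metal: throat = 0.707×12 = 8.484 mm, L = 2×105 = 210 mm. φR_n = 0.75 × 0.6 × 480 × 8.484 × 210 = 384.8 kN.
Base metal shear (6 mm plate): yield φR_n = 1.0×0.6×250×6×210 = 189.0 kN; rupture φR_n = 0.75×0.6×400×6×210 = 226.8 kN; take 189.0 kN (yield).
Governing: min(384.8, 189.0) = 189.0 kN → base-metal shear.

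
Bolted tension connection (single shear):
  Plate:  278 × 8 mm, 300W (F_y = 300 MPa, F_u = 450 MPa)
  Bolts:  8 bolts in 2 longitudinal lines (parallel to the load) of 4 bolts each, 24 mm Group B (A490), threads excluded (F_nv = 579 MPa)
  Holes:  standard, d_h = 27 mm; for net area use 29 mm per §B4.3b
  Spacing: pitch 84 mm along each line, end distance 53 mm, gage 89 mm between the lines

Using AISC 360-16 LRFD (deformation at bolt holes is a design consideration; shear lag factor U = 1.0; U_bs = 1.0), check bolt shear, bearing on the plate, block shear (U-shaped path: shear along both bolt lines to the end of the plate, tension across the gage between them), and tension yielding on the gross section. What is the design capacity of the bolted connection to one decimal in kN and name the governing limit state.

Bolt shear: A_b = π(24)²/4 = 452.39 mm². φR_n = 0.75 × 579 × 452.39 × 8 × 1 = 1571.6 kN.
Bearing (8 mm plate, F_u = 450 MPa): end bolts L_c = 53 − 27/2 = 39.5, R_n = min(1.2×39.5×8×450, 2.4×24×8×450) = 170.64 kN/bolt; interior L_c = 84 − 27 = 57, R_n = 207.36 kN/bolt. φR_n = 0.75 × (2×170.64 + 6×207.36) = 1189.1 kN.
Block shear: shear path 2×[53+3×84] = 2×305 mm, A_gv = 4880, A_nv = 2×(305 − 3.5×29)×8 = 3256 mm²; tension across gage: (89 − 1×29)×8 = 480 mm². R_n = min(0.6×450×3256, 0.6×300×4880) + 1.0×450×480 = min(879.12, 878.4) + 216 = 1094.4 kN. φR_n = 0.75 × 1094.4 = 820.8 kN.
Tension yield (gross): A_g = 278×8 = 2224 mm². φR_n = 0.90 × 300 × 2224 = 600.5 kN.
Governing: min(1571.6, 1189.1, 820.8, 600.5) = 600.5 kN → gross-section yield.

600.5 kN (gross-section yield governs)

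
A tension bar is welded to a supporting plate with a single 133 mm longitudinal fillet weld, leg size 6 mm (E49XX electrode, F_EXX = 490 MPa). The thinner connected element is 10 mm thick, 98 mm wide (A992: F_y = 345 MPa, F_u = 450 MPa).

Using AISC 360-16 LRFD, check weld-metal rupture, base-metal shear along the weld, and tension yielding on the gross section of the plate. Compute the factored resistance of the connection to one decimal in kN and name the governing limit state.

Weld metal: throat = 0.707×6 = 4.242 mm, L = 133 mm. φR_n = 0.75 × 0.6 × 490 × 4.242 × 133 = 124.4 kN.
Base metal shear (10 mm plate): yield φR_n = 1.0×0.6×345×10×133 = 275.3 kN; rupture φR_n = 0.75×0.6×450×10×133 = 269.3 kN; take 269.3 kN (rupture).
Tension yield (gross): A_g = 98×10 = 980 mm². φR_n = 0.90 × 345 × 980 = 304.3 kN.
Governing: min(124.4, 269.3, 304.3) = 124.4 kN → weld metal.

124.4 kN (weld metal governs)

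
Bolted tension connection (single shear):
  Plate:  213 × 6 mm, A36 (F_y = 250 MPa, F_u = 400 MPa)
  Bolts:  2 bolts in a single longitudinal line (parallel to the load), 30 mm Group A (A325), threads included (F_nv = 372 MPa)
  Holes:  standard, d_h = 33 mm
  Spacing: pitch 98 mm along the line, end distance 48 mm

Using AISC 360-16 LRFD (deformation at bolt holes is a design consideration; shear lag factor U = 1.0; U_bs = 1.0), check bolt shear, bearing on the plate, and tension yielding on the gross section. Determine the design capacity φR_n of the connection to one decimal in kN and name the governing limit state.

197.6 kN (bearing governs)

Bolt shear: A_b = π(30)²/4 = 706.86 mm². φR_n = 0.75 × 372 × 706.86 × 2 × 1 = 394.4 kN.
Bearing (6 mm plate, F_u = 400 MPa): end bolts L_c = 48 − 33/2 = 31.5, R_n = min(1.2×31.5×6×400, 2.4×30×6×400) = 90.72 kN/bolt; interior L_c = 98 − 33 = 65, R_n = 172.8 kN/bolt. φR_n = 0.75 × (1×90.72 + 1×172.8) = 197.6 kN.
Tension yield (gross): A_g = 213×6 = 1278 mm². φR_n = 0.90 × 250 × 1278 = 287.6 kN.
Governing: min(394.4, 197.6, 287.6) = 197.6 kN → bearing.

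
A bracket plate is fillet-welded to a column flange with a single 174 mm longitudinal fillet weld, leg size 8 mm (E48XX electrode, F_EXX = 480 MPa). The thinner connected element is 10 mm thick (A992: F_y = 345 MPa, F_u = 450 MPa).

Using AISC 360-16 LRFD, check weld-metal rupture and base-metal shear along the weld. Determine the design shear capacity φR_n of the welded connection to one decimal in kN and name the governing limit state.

212.6 kN (weld metal governs)

Weld metal: throat = 0.707×8 = 5.656 mm, L = 174 mm. φR_n = 0.75 × 0.6 × 480 × 5.656 × 174 = 212.6 kN.
Base metal shear (10 mm plate): yield φR_n = 1.0×0.6×345×10×174 = 360.2 kN; rupture φR_n = 0.75×0.6×450×10×174 = 352.4 kN; take 352.4 kN (rupture).
Governing: min(212.6, 352.4) = 212.6 kN → weld metal.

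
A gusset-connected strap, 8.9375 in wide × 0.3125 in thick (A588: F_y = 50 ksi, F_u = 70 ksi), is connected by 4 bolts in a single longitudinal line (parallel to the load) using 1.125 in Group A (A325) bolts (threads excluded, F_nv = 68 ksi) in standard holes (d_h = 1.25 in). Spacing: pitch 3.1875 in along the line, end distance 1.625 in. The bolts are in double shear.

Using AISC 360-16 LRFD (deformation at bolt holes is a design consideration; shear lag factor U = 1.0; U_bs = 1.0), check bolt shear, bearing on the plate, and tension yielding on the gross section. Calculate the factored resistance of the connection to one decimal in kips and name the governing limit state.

Bolt shear: A_b = π(1.125)²/4 = 0.99402 in². φR_n = 0.75 × 68 × 0.99402 × 4 × 2 = 405.6 kips.
Bearing (0.3125 in plate, F_u = 70 ksi): end bolts L_c = 1.625 − 1.25/2 = 1, R_n = min(1.2×1×0.3125×70, 2.4×1.125×0.3125×70) = 26.25 kips/bolt; interior L_c = 3.1875 − 1.25 = 1.9375, R_n = 50.859 kips/bolt. φR_n = 0.75 × (1×26.25 + 3×50.859) = 134.1 kips.
Tension yield (gross): A_g = 8.9375×0.3125 = 2.793 in². φR_n = 0.90 × 50 × 2.793 = 125.7 kips.
Governing: min(405.6, 134.1, 125.7) = 125.7 kips → gross-section yield.

125.7 kips (gross-section yield governs)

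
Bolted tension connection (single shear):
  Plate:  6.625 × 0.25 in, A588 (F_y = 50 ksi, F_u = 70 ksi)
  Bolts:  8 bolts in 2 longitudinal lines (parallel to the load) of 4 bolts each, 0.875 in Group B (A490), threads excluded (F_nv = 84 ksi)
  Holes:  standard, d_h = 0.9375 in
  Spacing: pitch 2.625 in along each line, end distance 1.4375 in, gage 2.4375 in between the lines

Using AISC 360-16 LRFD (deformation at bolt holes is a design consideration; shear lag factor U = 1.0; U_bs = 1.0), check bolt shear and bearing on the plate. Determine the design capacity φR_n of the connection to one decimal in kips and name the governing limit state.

Bolt shear: A_b = π(0.875)²/4 = 0.60132 in². φR_n = 0.75 × 84 × 0.60132 × 8 × 1 = 303.1 kips.
Bearing (0.25 in plate, F_u = 70 ksi): end bolts L_c = 1.4375 − 0.9375/2 = 0.96875, R_n = min(1.2×0.96875×0.25×70, 2.4×0.875×0.25×70) = 20.344 kips/bolt; interior L_c = 2.625 − 0.9375 = 1.6875, R_n = 35.438 kips/bolt. φR_n = 0.75 × (2×20.344 + 6×35.438) = 190.0 kips.
Governing: min(303.1, 190.0) = 190.0 kips → bearing.

190.0 kips (bearing governs)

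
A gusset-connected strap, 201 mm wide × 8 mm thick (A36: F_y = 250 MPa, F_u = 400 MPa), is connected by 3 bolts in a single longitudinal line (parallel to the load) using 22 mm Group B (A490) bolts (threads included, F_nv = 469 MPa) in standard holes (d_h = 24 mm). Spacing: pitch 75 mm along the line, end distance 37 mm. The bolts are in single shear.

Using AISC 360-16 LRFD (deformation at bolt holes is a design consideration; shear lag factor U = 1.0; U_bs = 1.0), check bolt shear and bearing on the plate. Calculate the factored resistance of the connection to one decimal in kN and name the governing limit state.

Bolt shear: A_b = π(22)²/4 = 380.13 mm². φR_n = 0.75 × 469 × 380.13 × 3 × 1 = 401.1 kN.
Bearing (8 mm plate, F_u = 400 MPa): end bolts L_c = 37 − 24/2 = 25, R_n = min(1.2×25×8×400, 2.4×22×8×400) = 96 kN/bolt; interior L_c = 75 − 24 = 51, R_n = 168.96 kN/bolt. φR_n = 0.75 × (1×96 + 2×168.96) = 325.4 kN.
Governing: min(401.1, 325.4) = 325.4 kN → bearing.

325.4 kN (bearing governs)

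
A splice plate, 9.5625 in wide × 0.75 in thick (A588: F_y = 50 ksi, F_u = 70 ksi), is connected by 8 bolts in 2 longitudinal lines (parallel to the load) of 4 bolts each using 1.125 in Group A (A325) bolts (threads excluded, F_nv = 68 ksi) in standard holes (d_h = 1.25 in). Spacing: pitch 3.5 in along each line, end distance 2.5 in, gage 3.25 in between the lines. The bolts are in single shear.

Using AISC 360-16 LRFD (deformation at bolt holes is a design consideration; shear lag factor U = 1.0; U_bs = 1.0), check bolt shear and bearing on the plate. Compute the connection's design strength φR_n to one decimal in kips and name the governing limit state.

Bolt shear: A_b = π(1.125)²/4 = 0.99402 in². φR_n = 0.75 × 68 × 0.99402 × 8 × 1 = 405.6 kips.
Bearing (0.75 in plate, F_u = 70 ksi): end bolts L_c = 2.5 − 1.25/2 = 1.875, R_n = min(1.2×1.875×0.75×70, 2.4×1.125×0.75×70) = 118.13 kips/bolt; interior L_c = 3.5 − 1.25 = 2.25, R_n = 141.75 kips/bolt. φR_n = 0.75 × (2×118.13 + 6×141.75) = 815.1 kips.
Governing: min(405.6, 815.1) = 405.6 kips → bolt shear.

405.6 kips (bolt shear governs)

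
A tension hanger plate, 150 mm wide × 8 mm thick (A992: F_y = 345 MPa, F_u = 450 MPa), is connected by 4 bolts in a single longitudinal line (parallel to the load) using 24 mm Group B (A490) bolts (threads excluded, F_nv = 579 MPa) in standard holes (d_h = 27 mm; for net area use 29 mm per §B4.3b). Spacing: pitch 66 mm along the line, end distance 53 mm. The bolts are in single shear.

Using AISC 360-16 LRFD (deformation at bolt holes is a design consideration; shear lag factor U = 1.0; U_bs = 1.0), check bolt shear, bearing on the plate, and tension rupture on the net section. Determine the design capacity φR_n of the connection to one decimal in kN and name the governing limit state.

Bolt shear: A_b = π(24)²/4 = 452.39 mm². φR_n = 0.75 × 579 × 452.39 × 4 × 1 = 785.8 kN.
Bearing (8 mm plate, F_u = 450 MPa): end bolts L_c = 53 − 27/2 = 39.5, R_n = min(1.2×39.5×8×450, 2.4×24×8×450) = 170.64 kN/bolt; interior L_c = 66 − 27 = 39, R_n = 168.48 kN/bolt. φR_n = 0.75 × (1×170.64 + 3×168.48) = 507.1 kN.
Tension rupture (net): A_n = (150 − 1×29)×8 = 968 mm² (U = 1.0, A_e = A_n). φR_n = 0.75 × 450 × 968 = 326.7 kN.
Governing: min(785.8, 507.1, 326.7) = 326.7 kN → net-section rupture.

326.7 kN (net-section rupture governs)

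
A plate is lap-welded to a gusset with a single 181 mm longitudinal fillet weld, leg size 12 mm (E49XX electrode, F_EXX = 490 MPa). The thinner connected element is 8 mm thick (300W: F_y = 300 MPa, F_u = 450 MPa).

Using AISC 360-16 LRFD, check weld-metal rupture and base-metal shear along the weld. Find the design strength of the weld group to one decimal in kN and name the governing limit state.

260.6 kN (base-metal shear governs)

Weld metal: throat = 0.707×12 = 8.484 mm, L = 181 mm. φR_n = 0.75 × 0.6 × 490 × 8.484 × 181 = 338.6 kN.
Base metal shear (8 mm plate): yield φR_n = 1.0×0.6×300×8×181 = 260.6 kN; rupture φR_n = 0.75×0.6×450×8×181 = 293.2 kN; take 260.6 kN (yield).
Governing: min(338.6, 260.6) = 260.6 kN → base-metal shear.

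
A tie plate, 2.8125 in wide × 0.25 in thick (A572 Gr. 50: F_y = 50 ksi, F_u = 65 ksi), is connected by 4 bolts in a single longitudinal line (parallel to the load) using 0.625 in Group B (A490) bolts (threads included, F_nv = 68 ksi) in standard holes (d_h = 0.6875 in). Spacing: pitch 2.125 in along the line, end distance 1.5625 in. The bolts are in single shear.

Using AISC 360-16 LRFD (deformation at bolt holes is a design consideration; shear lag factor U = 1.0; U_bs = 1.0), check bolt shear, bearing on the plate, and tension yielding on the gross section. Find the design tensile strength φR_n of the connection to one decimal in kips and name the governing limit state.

Bolt shear: A_b = π(0.625)²/4 = 0.3068 in². φR_n = 0.75 × 68 × 0.3068 × 4 × 1 = 62.6 kips.
Bearing (0.25 in plate, F_u = 65 ksi): end bolts L_c = 1.5625 − 0.6875/2 = 1.21875, R_n = min(1.2×1.21875×0.25×65, 2.4×0.625×0.25×65) = 23.766 kips/bolt; interior L_c = 2.125 − 0.6875 = 1.4375, R_n = 24.375 kips/bolt. φR_n = 0.75 × (1×23.766 + 3×24.375) = 72.7 kips.
Tension yield (gross): A_g = 2.8125×0.25 = 0.70313 in². φR_n = 0.90 × 50 × 0.70313 = 31.6 kips.
Governing: min(62.6, 72.7, 31.6) = 31.6 kips → gross-section yield.

31.6 kips (gross-section yield governs)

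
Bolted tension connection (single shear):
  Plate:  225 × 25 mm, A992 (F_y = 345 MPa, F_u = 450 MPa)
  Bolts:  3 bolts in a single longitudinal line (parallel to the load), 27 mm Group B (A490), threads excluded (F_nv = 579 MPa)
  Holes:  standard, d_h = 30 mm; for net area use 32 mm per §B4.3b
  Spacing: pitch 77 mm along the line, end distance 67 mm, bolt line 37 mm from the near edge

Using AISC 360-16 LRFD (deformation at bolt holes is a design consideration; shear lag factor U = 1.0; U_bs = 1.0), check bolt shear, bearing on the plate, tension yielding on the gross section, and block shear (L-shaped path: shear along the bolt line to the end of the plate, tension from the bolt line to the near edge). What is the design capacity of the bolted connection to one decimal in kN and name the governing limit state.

Bolt shear: A_b = π(27)²/4 = 572.56 mm². φR_n = 0.75 × 579 × 572.56 × 3 × 1 = 745.9 kN.
Bearing (25 mm plate, F_u = 450 MPa): end bolts L_c = 67 − 30/2 = 52, R_n = min(1.2×52×25×450, 2.4×27×25×450) = 702 kN/bolt; interior L_c = 77 − 30 = 47, R_n = 634.5 kN/bolt. φR_n = 0.75 × (1×702 + 2×634.5) = 1478.3 kN.
Tension yield (gross): A_g = 225×25 = 5625 mm². φR_n = 0.90 × 345 × 5625 = 1746.6 kN.
Block shear: shear path 1×[67+2×77] = 1×221 mm, A_gv = 5525, A_nv = 1×(221 − 2.5×32)×25 = 3525 mm²; tension to near edge: (37 − 0.5×32)×25 = 525 mm². R_n = min(0.6×450×3525, 0.6×345×5525) + 1.0×450×525 = min(951.75, 1143.7) + 236.25 = 1188 kN. φR_n = 0.75 × 1188 = 891.0 kN.
Governing: min(745.9, 1478.3, 1746.6, 891.0) = 745.9 kN → bolt shear.

745.9 kN (bolt shear governs)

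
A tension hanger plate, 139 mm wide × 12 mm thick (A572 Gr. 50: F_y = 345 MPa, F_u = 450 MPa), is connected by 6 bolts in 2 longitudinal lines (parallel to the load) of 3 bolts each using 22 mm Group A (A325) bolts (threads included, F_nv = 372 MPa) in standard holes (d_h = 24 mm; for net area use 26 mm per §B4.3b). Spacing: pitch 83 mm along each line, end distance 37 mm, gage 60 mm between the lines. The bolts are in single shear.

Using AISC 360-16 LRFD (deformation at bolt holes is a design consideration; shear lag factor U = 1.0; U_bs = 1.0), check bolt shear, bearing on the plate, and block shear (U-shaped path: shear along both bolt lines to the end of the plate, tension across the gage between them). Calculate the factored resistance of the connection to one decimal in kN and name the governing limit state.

636.3 kN (bolt shear governs)

Bolt shear: A_b = π(22)²/4 = 380.13 mm². φR_n = 0.75 × 372 × 380.13 × 6 × 1 = 636.3 kN.
Bearing (12 mm plate, F_u = 450 MPa): end bolts L_c = 37 − 24/2 = 25, R_n = min(1.2×25×12×450, 2.4×22×12×450) = 162 kN/bolt; interior L_c = 83 − 24 = 59, R_n = 285.12 kN/bolt. φR_n = 0.75 × (2×162 + 4×285.12) = 1098.4 kN.
Block shear: shear path 2×[37+2×83] = 2×203 mm, A_gv = 4872, A_nv = 2×(203 − 2.5×26)×12 = 3312 mm²; tension across gage: (60 − 1×26)×12 = 408 mm². R_n = min(0.6×450×3312, 0.6×345×4872) + 1.0×450×408 = min(894.24, 1008.5) + 183.6 = 1077.8 kN. φR_n = 0.75 × 1077.8 = 808.4 kN.
Governing: min(636.3, 1098.4, 808.4) = 636.3 kN → bolt shear.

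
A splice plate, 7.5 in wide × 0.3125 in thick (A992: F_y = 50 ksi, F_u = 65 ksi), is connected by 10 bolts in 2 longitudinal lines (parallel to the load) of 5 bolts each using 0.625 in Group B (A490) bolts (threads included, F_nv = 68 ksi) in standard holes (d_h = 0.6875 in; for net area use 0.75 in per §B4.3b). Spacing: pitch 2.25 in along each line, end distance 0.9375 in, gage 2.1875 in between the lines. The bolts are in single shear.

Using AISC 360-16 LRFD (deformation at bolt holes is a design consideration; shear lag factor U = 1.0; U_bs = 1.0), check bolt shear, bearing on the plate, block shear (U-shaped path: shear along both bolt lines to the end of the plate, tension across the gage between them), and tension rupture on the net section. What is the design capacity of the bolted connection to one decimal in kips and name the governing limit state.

91.4 kips (net-section rupture governs)

Bolt shear: A_b = π(0.625)²/4 = 0.3068 in². φR_n = 0.75 × 68 × 0.3068 × 10 × 1 = 156.5 kips.
Bearing (0.3125 in plate, F_u = 65 ksi): end bolts L_c = 0.9375 − 0.6875/2 = 0.59375, R_n = min(1.2×0.59375×0.3125×65, 2.4×0.625×0.3125×65) = 14.473 kips/bolt; interior L_c = 2.25 − 0.6875 = 1.5625, R_n = 30.469 kips/bolt. φR_n = 0.75 × (2×14.473 + 8×30.469) = 204.5 kips.
Block shear: shear path 2×[0.9375+4×2.25] = 2×9.9375 in, A_gv = 6.2109, A_nv = 2×(9.9375 − 4.5×0.75)×0.3125 = 4.1016 in²; tension across gage: (2.1875 − 1×0.75)×0.3125 = 0.44922 in². R_n = min(0.6×65×4.1016, 0.6×50×6.2109) + 1.0×65×0.44922 = min(159.96, 186.33) + 29.199 = 189.16 kips. φR_n = 0.75 × 189.16 = 141.9 kips.
Tension rupture (net): A_n = (7.5 − 2×0.75)×0.3125 = 1.875 in² (U = 1.0, A_e = A_n). φR_n = 0.75 × 65 × 1.875 = 91.4 kips.
Governing: min(156.5, 204.5, 141.9, 91.4) = 91.4 kips → net-section rupture.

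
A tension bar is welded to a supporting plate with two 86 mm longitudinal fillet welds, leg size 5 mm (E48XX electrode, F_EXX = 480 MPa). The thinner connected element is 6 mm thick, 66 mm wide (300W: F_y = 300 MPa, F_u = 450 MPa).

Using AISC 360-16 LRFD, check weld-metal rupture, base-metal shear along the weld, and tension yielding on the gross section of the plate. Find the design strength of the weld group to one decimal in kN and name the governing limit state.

106.9 kN (gross-section yield governs)

Weld metal: throat = 0.707×5 = 3.535 mm, L = 2×86 = 172 mm. φR_n = 0.75 × 0.6 × 480 × 3.535 × 172 = 131.3 kN.
Base metal shear (6 mm plate): yield φR_n = 1.0×0.6×300×6×172 = 185.8 kN; rupture φR_n = 0.75×0.6×450×6×172 = 209.0 kN; take 185.8 kN (yield).
Tension yield (gross): A_g = 66×6 = 396 mm². φR_n = 0.90 × 300 × 396 = 106.9 kN.
Governing: min(131.3, 185.8, 106.9) = 106.9 kN → gross-section yield.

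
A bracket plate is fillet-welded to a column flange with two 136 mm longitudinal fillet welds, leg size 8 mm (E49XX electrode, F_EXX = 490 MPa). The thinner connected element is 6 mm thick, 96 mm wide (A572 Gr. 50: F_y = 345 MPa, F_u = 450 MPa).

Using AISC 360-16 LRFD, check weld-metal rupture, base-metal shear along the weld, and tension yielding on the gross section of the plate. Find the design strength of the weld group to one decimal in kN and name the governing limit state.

178.8 kN (gross-section yield governs)

Weld metal: throat = 0.707×8 = 5.656 mm, L = 2×136 = 272 mm. φR_n = 0.75 × 0.6 × 490 × 5.656 × 272 = 339.2 kN.
Base metal shear (6 mm plate): yield φR_n = 1.0×0.6×345×6×272 = 337.8 kN; rupture φR_n = 0.75×0.6×450×6×272 = 330.5 kN; take 330.5 kN (rupture).
Tension yield (gross): A_g = 96×6 = 576 mm². φR_n = 0.90 × 345 × 576 = 178.8 kN.
Governing: min(339.2, 330.5, 178.8) = 178.8 kN → gross-section yield.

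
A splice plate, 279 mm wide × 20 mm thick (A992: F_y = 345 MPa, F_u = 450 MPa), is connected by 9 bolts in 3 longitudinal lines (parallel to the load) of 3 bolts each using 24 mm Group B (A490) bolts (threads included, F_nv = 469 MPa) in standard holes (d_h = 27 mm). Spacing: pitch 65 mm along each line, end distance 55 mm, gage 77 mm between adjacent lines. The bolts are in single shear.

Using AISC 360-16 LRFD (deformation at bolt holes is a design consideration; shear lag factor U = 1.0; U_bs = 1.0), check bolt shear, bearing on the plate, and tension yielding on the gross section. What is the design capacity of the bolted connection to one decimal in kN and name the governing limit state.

Bolt shear: A_b = π(24)²/4 = 452.39 mm². φR_n = 0.75 × 469 × 452.39 × 9 × 1 = 1432.2 kN.
Bearing (20 mm plate, F_u = 450 MPa): end bolts L_c = 55 − 27/2 = 41.5, R_n = min(1.2×41.5×20×450, 2.4×24×20×450) = 448.2 kN/bolt; interior L_c = 65 − 27 = 38, R_n = 410.4 kN/bolt. φR_n = 0.75 × (3×448.2 + 6×410.4) = 2855.3 kN.
Tension yield (gross): A_g = 279×20 = 5580 mm². φR_n = 0.90 × 345 × 5580 = 1732.6 kN.
Governing: min(1432.2, 2855.3, 1732.6) = 1432.2 kN → bolt shear.

1432.2 kN (bolt shear governs)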